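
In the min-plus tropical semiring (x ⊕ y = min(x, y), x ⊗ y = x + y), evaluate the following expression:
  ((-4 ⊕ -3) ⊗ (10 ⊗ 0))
((-4 ⊕ -3) ⊗ (10 ⊗ 0)) = 6

Expand innermost to outermost. Recall ⊕ takes the minimum of its arguments and ⊗ takes their sum. Working out the expression ((-4 ⊕ -3) ⊗ (10 ⊗ 0)) gives 6.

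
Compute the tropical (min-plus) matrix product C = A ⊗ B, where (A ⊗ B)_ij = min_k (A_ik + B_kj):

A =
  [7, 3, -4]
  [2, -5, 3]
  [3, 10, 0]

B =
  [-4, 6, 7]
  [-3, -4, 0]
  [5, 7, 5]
A ⊗ B =
  [0, -1, 1]
  [-8, -9, -5]
  [-1, 6, 5]

Apply the min-plus product entry-by-entry:
  C[0][0] = min over k of (A[0][0] + B[0][0] = 7 + -4 = 3, A[0][1] + B[1][0] = 3 + -3 = 0, A[0][2] + B[2][0] = -4 + 5 = 1) = 0 (attained at k = 1)
  C[0][1] = min over k of (A[0][0] + B[0][1] = 7 + 6 = 13, A[0][1] + B[1][1] = 3 + -4 = -1, A[0][2] + B[2][1] = -4 + 7 = 3) = -1 (attained at k = 1)
  C[0][2] = min over k of (A[0][0] + B[0][2] = 7 + 7 = 14, A[0][1] + B[1][2] = 3 + 0 = 3, A[0][2] + B[2][2] = -4 + 5 = 1) = 1 (attained at k = 2)
  C[1][0] = min over k of (A[1][0] + B[0][0] = 2 + -4 = -2, A[1][1] + B[1][0] = -5 + -3 = -8, A[1][2] + B[2][0] = 3 + 5 = 8) = -8 (attained at k = 1)
  C[1][1] = min over k of (A[1][0] + B[0][1] = 2 + 6 = 8, A[1][1] + B[1][1] = -5 + -4 = -9, A[1][2] + B[2][1] = 3 + 7 = 10) = -9 (attained at k = 1)
  C[1][2] = min over k of (A[1][0] + B[0][2] = 2 + 7 = 9, A[1][1] + B[1][2] = -5 + 0 = -5, A[1][2] + B[2][2] = 3 + 5 = 8) = -5 (attained at k = 1)
  C[2][0] = min over k of (A[2][0] + B[0][0] = 3 + -4 = -1, A[2][1] + B[1][0] = 10 + -3 = 7, A[2][2] + B[2][0] = 0 + 5 = 5) = -1 (attained at k = 0)
  C[2][1] = min over k of (A[2][0] + B[0][1] = 3 + 6 = 9, A[2][1] + B[1][1] = 10 + -4 = 6, A[2][2] + B[2][1] = 0 + 7 = 7) = 6 (attained at k = 1)
  C[2][2] = min over k of (A[2][0] + B[0][2] = 3 + 7 = 10, A[2][1] + B[1][2] = 10 + 0 = 10, A[2][2] + B[2][2] = 0 + 5 = 5) = 5 (attained at k = 2)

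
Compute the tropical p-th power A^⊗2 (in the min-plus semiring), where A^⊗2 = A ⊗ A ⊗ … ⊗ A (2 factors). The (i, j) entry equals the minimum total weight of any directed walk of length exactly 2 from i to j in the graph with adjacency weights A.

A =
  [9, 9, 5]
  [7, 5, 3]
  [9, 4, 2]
A^⊗2 =
  [14, 9, 7]
  [12, 7, 5]
  [11, 6, 4]

Each entry (A^⊗2)_ij equals the minimum over all length-2 walks i = v_0 → v_1 → … → v_2 = j of Σ_t A[v_t][v_{t+1}]. For example, for (i, j) = (0, 2) we minimise over 3 possible intermediate vertex sequences; the minimum is 7, attained along the walk 0 → 2 → 2.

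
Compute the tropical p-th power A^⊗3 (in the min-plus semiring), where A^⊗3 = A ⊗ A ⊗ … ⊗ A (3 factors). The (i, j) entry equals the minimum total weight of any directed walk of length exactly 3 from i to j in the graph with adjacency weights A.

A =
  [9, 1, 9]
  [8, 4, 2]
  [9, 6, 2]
A^⊗3 =
  [12, 9, 5]
  [13, 10, 6]
  [13, 10, 6]

Each entry (A^⊗3)_ij equals the minimum over all length-3 walks i = v_0 → v_1 → … → v_3 = j of Σ_t A[v_t][v_{t+1}]. For example, for (i, j) = (0, 2) we minimise over 9 possible intermediate vertex sequences; the minimum is 5, attained along the walk 0 → 1 → 2 → 2.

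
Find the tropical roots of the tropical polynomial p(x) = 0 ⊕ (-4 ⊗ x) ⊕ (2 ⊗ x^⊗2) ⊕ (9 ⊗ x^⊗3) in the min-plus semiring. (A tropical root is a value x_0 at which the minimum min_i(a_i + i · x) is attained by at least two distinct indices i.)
Roots: {-7, -6, 4}

Each tropical root is a break point of the lower envelope of the lines y = a_i + i · x (there are 4 lines, with slopes 0, 1, ..., 3). Only the lines that attain the minimum somewhere contribute to roots; other lines are dominated. Here the surviving (envelope) indices are i = 3, i = 2, i = 1, i = 0.
Intersections between consecutive envelope lines give the roots: for adjacent envelope indices i < j the intersection is x = (a_i − a_j) / (j − i). Reading off the sorted break points: {-7, -6, 4}.
Verification: at each break x_0, at least two indices attain the minimum of min_i(a_i + i · x_0).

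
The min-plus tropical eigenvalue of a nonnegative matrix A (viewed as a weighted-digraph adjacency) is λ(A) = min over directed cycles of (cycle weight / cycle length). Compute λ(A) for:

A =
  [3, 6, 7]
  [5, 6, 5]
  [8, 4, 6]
λ(A) = 3

Enumerate directed cycles and compute their means (weight / length). Sample:
  cycle 0 → 0: weight = 3, length = 1, mean = 3/1 ≈ 3.000
  cycle 1 → 1: weight = 6, length = 1, mean = 6/1 ≈ 6.000
  cycle 2 → 2: weight = 6, length = 1, mean = 6/1 ≈ 6.000
  cycle 0 → 1 → 0: weight = 11, length = 2, mean = 11/2 ≈ 5.500
  cycle 0 → 2 → 0: weight = 15, length = 2, mean = 15/2 ≈ 7.500
  cycle 1 → 0 → 1: weight = 11, length = 2, mean = 11/2 ≈ 5.500
Minimum mean = 3.000, attained e.g. along the cycle 0 → 0 with weight 3 and length 1. So λ(A) = 3/1 = 3.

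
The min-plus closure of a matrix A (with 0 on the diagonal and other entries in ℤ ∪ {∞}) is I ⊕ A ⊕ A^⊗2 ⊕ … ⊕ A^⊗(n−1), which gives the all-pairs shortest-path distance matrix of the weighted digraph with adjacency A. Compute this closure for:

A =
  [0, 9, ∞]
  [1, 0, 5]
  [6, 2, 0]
Closure =
  [0, 9, 14]
  [1, 0, 5]
  [3, 2, 0]

This is the Floyd-Warshall all-pairs shortest-path computation. For each intermediate vertex k = 0, 1, …, 2, update dist[i][j] ← min(dist[i][j], dist[i][k] + dist[k][j]). The final matrix gives, for each (i, j), the minimum total weight of any directed path from i to j (possibly empty when i = j).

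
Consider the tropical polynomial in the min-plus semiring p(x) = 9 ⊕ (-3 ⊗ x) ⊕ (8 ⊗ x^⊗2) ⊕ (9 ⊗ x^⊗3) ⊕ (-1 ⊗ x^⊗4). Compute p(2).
p(2) = -1

A tropical monomial a ⊗ x^⊗i evaluates to a + i · x. Evaluating each term at x = 2:
  Term 0 contributes 9 + 0 · 2 = 9
  Term 1 contributes -3 + 1 · 2 = -1
  Term 2 contributes 8 + 2 · 2 = 12
  Term 3 contributes 9 + 3 · 2 = 15
  Term 4 contributes -1 + 4 · 2 = 7
p(2) = ⊕ of these = min[9, -1, 12, 15, 7] = -1.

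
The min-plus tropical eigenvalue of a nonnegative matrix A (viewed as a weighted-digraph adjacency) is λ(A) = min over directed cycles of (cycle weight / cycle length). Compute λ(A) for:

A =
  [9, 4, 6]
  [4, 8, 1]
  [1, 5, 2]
λ(A) = 2

Enumerate directed cycles and compute their means (weight / length). Sample:
  cycle 0 → 0: weight = 9, length = 1, mean = 9/1 ≈ 9.000
  cycle 1 → 1: weight = 8, length = 1, mean = 8/1 ≈ 8.000
  cycle 2 → 2: weight = 2, length = 1, mean = 2/1 ≈ 2.000
  cycle 0 → 1 → 0: weight = 8, length = 2, mean = 8/2 ≈ 4.000
  cycle 0 → 2 → 0: weight = 7, length = 2, mean = 7/2 ≈ 3.500
  cycle 1 → 0 → 1: weight = 8, length = 2, mean = 8/2 ≈ 4.000
Minimum mean = 2.000, attained e.g. along the cycle 2 → 2 with weight 2 and length 1. So λ(A) = 2/1 = 2.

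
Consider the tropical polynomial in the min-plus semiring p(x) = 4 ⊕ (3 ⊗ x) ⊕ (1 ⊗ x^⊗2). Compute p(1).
p(1) = 3

A tropical monomial a ⊗ x^⊗i evaluates to a + i · x. Evaluating each term at x = 1:
  Term 0 contributes 4 + 0 · 1 = 4
  Term 1 contributes 3 + 1 · 1 = 4
  Term 2 contributes 1 + 2 · 1 = 3
p(1) = ⊕ of these = min[4, 4, 3] = 3.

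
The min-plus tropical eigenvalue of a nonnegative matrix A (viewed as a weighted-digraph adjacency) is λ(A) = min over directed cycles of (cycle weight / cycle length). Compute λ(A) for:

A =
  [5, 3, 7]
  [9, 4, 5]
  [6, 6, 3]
λ(A) = 3

Enumerate directed cycles and compute their means (weight / length). Sample:
  cycle 0 → 0: weight = 5, length = 1, mean = 5/1 ≈ 5.000
  cycle 1 → 1: weight = 4, length = 1, mean = 4/1 ≈ 4.000
  cycle 2 → 2: weight = 3, length = 1, mean = 3/1 ≈ 3.000
  cycle 0 → 1 → 0: weight = 12, length = 2, mean = 12/2 ≈ 6.000
  cycle 0 → 2 → 0: weight = 13, length = 2, mean = 13/2 ≈ 6.500
  cycle 1 → 0 → 1: weight = 12, length = 2, mean = 12/2 ≈ 6.000
Minimum mean = 3.000, attained e.g. along the cycle 2 → 2 with weight 3 and length 1. So λ(A) = 3/1 = 3.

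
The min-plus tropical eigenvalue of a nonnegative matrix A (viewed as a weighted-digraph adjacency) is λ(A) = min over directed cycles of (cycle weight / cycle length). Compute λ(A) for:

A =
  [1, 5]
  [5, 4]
λ(A) = 1

Enumerate directed cycles and compute their means (weight / length). Sample:
  cycle 0 → 0: weight = 1, length = 1, mean = 1/1 ≈ 1.000
  cycle 1 → 1: weight = 4, length = 1, mean = 4/1 ≈ 4.000
  cycle 0 → 1 → 0: weight = 10, length = 2, mean = 10/2 ≈ 5.000
  cycle 1 → 0 → 1: weight = 10, length = 2, mean = 10/2 ≈ 5.000
Minimum mean = 1.000, attained e.g. along the cycle 0 → 0 with weight 1 and length 1. So λ(A) = 1/1 = 1.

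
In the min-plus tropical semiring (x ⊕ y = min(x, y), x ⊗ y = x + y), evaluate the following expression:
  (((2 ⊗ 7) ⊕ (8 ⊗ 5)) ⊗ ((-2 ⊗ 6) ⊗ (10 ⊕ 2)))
(((2 ⊗ 7) ⊕ (8 ⊗ 5)) ⊗ ((-2 ⊗ 6) ⊗ (10 ⊕ 2))) = 15

Expand innermost to outermost. Recall ⊕ takes the minimum of its arguments and ⊗ takes their sum. Working out the expression (((2 ⊗ 7) ⊕ (8 ⊗ 5)) ⊗ ((-2 ⊗ 6) ⊗ (10 ⊕ 2))) gives 15.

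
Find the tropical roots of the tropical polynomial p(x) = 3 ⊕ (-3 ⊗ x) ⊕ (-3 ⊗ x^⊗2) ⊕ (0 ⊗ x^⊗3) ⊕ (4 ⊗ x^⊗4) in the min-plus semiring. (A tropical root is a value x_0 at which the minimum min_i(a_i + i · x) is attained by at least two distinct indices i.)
Roots: {-4, -3, 0, 6}

Each tropical root is a break point of the lower envelope of the lines y = a_i + i · x (there are 5 lines, with slopes 0, 1, ..., 4). Only the lines that attain the minimum somewhere contribute to roots; other lines are dominated. Here the surviving (envelope) indices are i = 4, i = 3, i = 2, i = 1, i = 0.
Intersections between consecutive envelope lines give the roots: for adjacent envelope indices i < j the intersection is x = (a_i − a_j) / (j − i). Reading off the sorted break points: {-4, -3, 0, 6}.
Verification: at each break x_0, at least two indices attain the minimum of min_i(a_i + i · x_0).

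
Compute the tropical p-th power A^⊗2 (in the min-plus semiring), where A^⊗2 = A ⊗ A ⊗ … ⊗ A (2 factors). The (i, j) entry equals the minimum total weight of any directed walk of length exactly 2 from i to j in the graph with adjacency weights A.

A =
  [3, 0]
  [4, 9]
A^⊗2 =
  [4, 3]
  [7, 4]

Each entry (A^⊗2)_ij equals the minimum over all length-2 walks i = v_0 → v_1 → … → v_2 = j of Σ_t A[v_t][v_{t+1}]. For example, for (i, j) = (0, 1) we minimise over 2 possible intermediate vertex sequences; the minimum is 3, attained along the walk 0 → 0 → 1.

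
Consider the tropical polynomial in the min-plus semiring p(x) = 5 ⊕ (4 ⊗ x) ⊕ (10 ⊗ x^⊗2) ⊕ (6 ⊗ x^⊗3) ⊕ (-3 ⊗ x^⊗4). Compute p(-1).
p(-1) = -7

A tropical monomial a ⊗ x^⊗i evaluates to a + i · x. Evaluating each term at x = -1:
  Term 0 contributes 5 + 0 · -1 = 5
  Term 1 contributes 4 + 1 · -1 = 3
  Term 2 contributes 10 + 2 · -1 = 8
  Term 3 contributes 6 + 3 · -1 = 3
  Term 4 contributes -3 + 4 · -1 = -7
p(-1) = ⊕ of these = min[5, 3, 8, 3, -7] = -7.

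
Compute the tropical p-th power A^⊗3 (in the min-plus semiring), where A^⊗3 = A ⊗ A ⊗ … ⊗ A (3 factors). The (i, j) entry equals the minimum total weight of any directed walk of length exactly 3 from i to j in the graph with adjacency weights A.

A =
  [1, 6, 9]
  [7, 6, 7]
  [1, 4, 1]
A^⊗3 =
  [3, 8, 11]
  [9, 12, 9]
  [3, 6, 3]

Each entry (A^⊗3)_ij equals the minimum over all length-3 walks i = v_0 → v_1 → … → v_3 = j of Σ_t A[v_t][v_{t+1}]. For example, for (i, j) = (0, 2) we minimise over 9 possible intermediate vertex sequences; the minimum is 11, attained along the walk 0 → 0 → 0 → 2.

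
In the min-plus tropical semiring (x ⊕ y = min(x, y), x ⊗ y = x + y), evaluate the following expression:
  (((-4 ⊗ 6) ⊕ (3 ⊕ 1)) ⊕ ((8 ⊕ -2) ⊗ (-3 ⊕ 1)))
(((-4 ⊗ 6) ⊕ (3 ⊕ 1)) ⊕ ((8 ⊕ -2) ⊗ (-3 ⊕ 1))) = -5

Expand innermost to outermost. Recall ⊕ takes the minimum of its arguments and ⊗ takes their sum. Working out the expression (((-4 ⊗ 6) ⊕ (3 ⊕ 1)) ⊕ ((8 ⊕ -2) ⊗ (-3 ⊕ 1))) gives -5.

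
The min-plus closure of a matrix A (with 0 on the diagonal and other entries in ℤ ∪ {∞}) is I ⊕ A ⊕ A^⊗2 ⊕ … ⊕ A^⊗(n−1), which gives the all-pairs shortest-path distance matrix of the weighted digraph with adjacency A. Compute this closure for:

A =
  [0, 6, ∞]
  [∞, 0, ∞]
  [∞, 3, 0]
Closure =
  [0, 6, ∞]
  [∞, 0, ∞]
  [∞, 3, 0]

This is the Floyd-Warshall all-pairs shortest-path computation. For each intermediate vertex k = 0, 1, …, 2, update dist[i][j] ← min(dist[i][j], dist[i][k] + dist[k][j]). The final matrix gives, for each (i, j), the minimum total weight of any directed path from i to j (possibly empty when i = j).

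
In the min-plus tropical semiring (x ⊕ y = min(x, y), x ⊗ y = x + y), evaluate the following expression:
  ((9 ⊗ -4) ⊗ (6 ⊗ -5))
((9 ⊗ -4) ⊗ (6 ⊗ -5)) = 6

Expand innermost to outermost. Recall ⊕ takes the minimum of its arguments and ⊗ takes their sum. Working out the expression ((9 ⊗ -4) ⊗ (6 ⊗ -5)) gives 6.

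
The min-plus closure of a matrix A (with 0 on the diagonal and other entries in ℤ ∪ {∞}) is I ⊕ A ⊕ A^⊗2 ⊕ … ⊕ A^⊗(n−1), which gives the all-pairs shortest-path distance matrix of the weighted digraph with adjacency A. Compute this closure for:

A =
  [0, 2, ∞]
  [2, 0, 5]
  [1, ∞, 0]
Closure =
  [0, 2, 7]
  [2, 0, 5]
  [1, 3, 0]

This is the Floyd-Warshall all-pairs shortest-path computation. For each intermediate vertex k = 0, 1, …, 2, update dist[i][j] ← min(dist[i][j], dist[i][k] + dist[k][j]). The final matrix gives, for each (i, j), the minimum total weight of any directed path from i to j (possibly empty when i = j).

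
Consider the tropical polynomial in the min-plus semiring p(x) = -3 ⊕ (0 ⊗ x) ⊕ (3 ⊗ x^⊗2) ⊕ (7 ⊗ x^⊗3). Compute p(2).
p(2) = -3

A tropical monomial a ⊗ x^⊗i evaluates to a + i · x. Evaluating each term at x = 2:
  Term 0 contributes -3 + 0 · 2 = -3
  Term 1 contributes 0 + 1 · 2 = 2
  Term 2 contributes 3 + 2 · 2 = 7
  Term 3 contributes 7 + 3 · 2 = 13
p(2) = ⊕ of these = min[-3, 2, 7, 13] = -3.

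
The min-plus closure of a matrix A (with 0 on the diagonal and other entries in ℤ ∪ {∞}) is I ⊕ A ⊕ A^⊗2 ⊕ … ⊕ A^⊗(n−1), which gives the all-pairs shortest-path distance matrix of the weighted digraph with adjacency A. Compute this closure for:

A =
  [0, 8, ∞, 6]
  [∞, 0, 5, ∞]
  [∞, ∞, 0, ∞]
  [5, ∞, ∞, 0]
Closure =
  [0, 8, 13, 6]
  [∞, 0, 5, ∞]
  [∞, ∞, 0, ∞]
  [5, 13, 18, 0]

This is the Floyd-Warshall all-pairs shortest-path computation. For each intermediate vertex k = 0, 1, …, 3, update dist[i][j] ← min(dist[i][j], dist[i][k] + dist[k][j]). The final matrix gives, for each (i, j), the minimum total weight of any directed path from i to j (possibly empty when i = j).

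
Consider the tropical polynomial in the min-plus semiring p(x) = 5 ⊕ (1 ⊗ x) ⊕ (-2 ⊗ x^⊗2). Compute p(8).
p(8) = 5

A tropical monomial a ⊗ x^⊗i evaluates to a + i · x. Evaluating each term at x = 8:
  Term 0 contributes 5 + 0 · 8 = 5
  Term 1 contributes 1 + 1 · 8 = 9
  Term 2 contributes -2 + 2 · 8 = 14
p(8) = ⊕ of these = min[5, 9, 14] = 5.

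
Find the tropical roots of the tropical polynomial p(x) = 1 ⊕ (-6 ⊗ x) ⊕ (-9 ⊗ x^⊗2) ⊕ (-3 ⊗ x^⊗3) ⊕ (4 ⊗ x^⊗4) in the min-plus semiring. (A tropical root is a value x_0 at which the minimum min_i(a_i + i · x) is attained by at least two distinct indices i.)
Roots: {-7, -6, 3, 7}

Each tropical root is a break point of the lower envelope of the lines y = a_i + i · x (there are 5 lines, with slopes 0, 1, ..., 4). Only the lines that attain the minimum somewhere contribute to roots; other lines are dominated. Here the surviving (envelope) indices are i = 4, i = 3, i = 2, i = 1, i = 0.
Intersections between consecutive envelope lines give the roots: for adjacent envelope indices i < j the intersection is x = (a_i − a_j) / (j − i). Reading off the sorted break points: {-7, -6, 3, 7}.
Verification: at each break x_0, at least two indices attain the minimum of min_i(a_i + i · x_0).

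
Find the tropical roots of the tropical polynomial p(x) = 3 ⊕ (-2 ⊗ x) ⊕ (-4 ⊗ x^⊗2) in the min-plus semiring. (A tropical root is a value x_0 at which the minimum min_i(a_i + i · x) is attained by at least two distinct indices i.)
Roots: {2, 5}

Each tropical root is a break point of the lower envelope of the lines y = a_i + i · x (there are 3 lines, with slopes 0, 1, ..., 2). Only the lines that attain the minimum somewhere contribute to roots; other lines are dominated. Here the surviving (envelope) indices are i = 2, i = 1, i = 0.
Intersections between consecutive envelope lines give the roots: for adjacent envelope indices i < j the intersection is x = (a_i − a_j) / (j − i). Reading off the sorted break points: {2, 5}.
Verification: at each break x_0, at least two indices attain the minimum of min_i(a_i + i · x_0).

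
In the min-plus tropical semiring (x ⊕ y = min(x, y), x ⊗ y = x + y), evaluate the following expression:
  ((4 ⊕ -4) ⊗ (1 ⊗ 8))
((4 ⊕ -4) ⊗ (1 ⊗ 8)) = 5

Expand innermost to outermost. Recall ⊕ takes the minimum of its arguments and ⊗ takes their sum. Working out the expression ((4 ⊕ -4) ⊗ (1 ⊗ 8)) gives 5.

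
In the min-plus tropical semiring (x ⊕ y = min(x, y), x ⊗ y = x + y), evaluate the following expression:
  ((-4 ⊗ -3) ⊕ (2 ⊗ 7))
((-4 ⊗ -3) ⊕ (2 ⊗ 7)) = -7

Expand innermost to outermost. Recall ⊕ takes the minimum of its arguments and ⊗ takes their sum. Working out the expression ((-4 ⊗ -3) ⊕ (2 ⊗ 7)) gives -7.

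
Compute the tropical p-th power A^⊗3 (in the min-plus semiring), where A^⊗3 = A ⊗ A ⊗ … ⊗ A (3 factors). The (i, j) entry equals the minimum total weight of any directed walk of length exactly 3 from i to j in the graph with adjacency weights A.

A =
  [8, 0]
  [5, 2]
A^⊗3 =
  [7, 4]
  [9, 6]

Each entry (A^⊗3)_ij equals the minimum over all length-3 walks i = v_0 → v_1 → … → v_3 = j of Σ_t A[v_t][v_{t+1}]. For example, for (i, j) = (0, 1) we minimise over 4 possible intermediate vertex sequences; the minimum is 4, attained along the walk 0 → 1 → 1 → 1.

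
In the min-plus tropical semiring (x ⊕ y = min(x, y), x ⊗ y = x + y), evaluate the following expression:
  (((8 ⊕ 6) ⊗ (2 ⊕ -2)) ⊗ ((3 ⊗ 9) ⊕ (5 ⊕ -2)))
(((8 ⊕ 6) ⊗ (2 ⊕ -2)) ⊗ ((3 ⊗ 9) ⊕ (5 ⊕ -2))) = 2

Expand innermost to outermost. Recall ⊕ takes the minimum of its arguments and ⊗ takes their sum. Working out the expression (((8 ⊕ 6) ⊗ (2 ⊕ -2)) ⊗ ((3 ⊗ 9) ⊕ (5 ⊕ -2))) gives 2.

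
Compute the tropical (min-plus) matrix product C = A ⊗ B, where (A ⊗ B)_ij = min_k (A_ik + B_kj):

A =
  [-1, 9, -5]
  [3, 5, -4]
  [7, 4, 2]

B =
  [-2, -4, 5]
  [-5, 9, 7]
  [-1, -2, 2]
A ⊗ B =
  [-6, -7, -3]
  [-5, -6, -2]
  [-1, 0, 4]

Apply the min-plus product entry-by-entry:
  C[0][0] = min over k of (A[0][0] + B[0][0] = -1 + -2 = -3, A[0][1] + B[1][0] = 9 + -5 = 4, A[0][2] + B[2][0] = -5 + -1 = -6) = -6 (attained at k = 2)
  C[0][1] = min over k of (A[0][0] + B[0][1] = -1 + -4 = -5, A[0][1] + B[1][1] = 9 + 9 = 18, A[0][2] + B[2][1] = -5 + -2 = -7) = -7 (attained at k = 2)
  C[0][2] = min over k of (A[0][0] + B[0][2] = -1 + 5 = 4, A[0][1] + B[1][2] = 9 + 7 = 16, A[0][2] + B[2][2] = -5 + 2 = -3) = -3 (attained at k = 2)
  C[1][0] = min over k of (A[1][0] + B[0][0] = 3 + -2 = 1, A[1][1] + B[1][0] = 5 + -5 = 0, A[1][2] + B[2][0] = -4 + -1 = -5) = -5 (attained at k = 2)
  C[1][1] = min over k of (A[1][0] + B[0][1] = 3 + -4 = -1, A[1][1] + B[1][1] = 5 + 9 = 14, A[1][2] + B[2][1] = -4 + -2 = -6) = -6 (attained at k = 2)
  C[1][2] = min over k of (A[1][0] + B[0][2] = 3 + 5 = 8, A[1][1] + B[1][2] = 5 + 7 = 12, A[1][2] + B[2][2] = -4 + 2 = -2) = -2 (attained at k = 2)
  C[2][0] = min over k of (A[2][0] + B[0][0] = 7 + -2 = 5, A[2][1] + B[1][0] = 4 + -5 = -1, A[2][2] + B[2][0] = 2 + -1 = 1) = -1 (attained at k = 1)
  C[2][1] = min over k of (A[2][0] + B[0][1] = 7 + -4 = 3, A[2][1] + B[1][1] = 4 + 9 = 13, A[2][2] + B[2][1] = 2 + -2 = 0) = 0 (attained at k = 2)
  C[2][2] = min over k of (A[2][0] + B[0][2] = 7 + 5 = 12, A[2][1] + B[1][2] = 4 + 7 = 11, A[2][2] + B[2][2] = 2 + 2 = 4) = 4 (attained at k = 2)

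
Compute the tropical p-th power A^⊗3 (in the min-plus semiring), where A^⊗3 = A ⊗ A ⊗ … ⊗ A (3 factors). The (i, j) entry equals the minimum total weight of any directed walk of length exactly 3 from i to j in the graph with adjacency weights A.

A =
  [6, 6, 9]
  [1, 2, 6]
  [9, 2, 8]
A^⊗3 =
  [9, 10, 14]
  [5, 6, 10]
  [5, 6, 10]

Each entry (A^⊗3)_ij equals the minimum over all length-3 walks i = v_0 → v_1 → … → v_3 = j of Σ_t A[v_t][v_{t+1}]. For example, for (i, j) = (0, 2) we minimise over 9 possible intermediate vertex sequences; the minimum is 14, attained along the walk 0 → 1 → 1 → 2.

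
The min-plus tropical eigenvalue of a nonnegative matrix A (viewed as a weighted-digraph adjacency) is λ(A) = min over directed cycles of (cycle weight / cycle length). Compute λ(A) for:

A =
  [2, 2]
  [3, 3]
λ(A) = 2

Enumerate directed cycles and compute their means (weight / length). Sample:
  cycle 0 → 0: weight = 2, length = 1, mean = 2/1 ≈ 2.000
  cycle 1 → 1: weight = 3, length = 1, mean = 3/1 ≈ 3.000
  cycle 0 → 1 → 0: weight = 5, length = 2, mean = 5/2 ≈ 2.500
  cycle 1 → 0 → 1: weight = 5, length = 2, mean = 5/2 ≈ 2.500
Minimum mean = 2.000, attained e.g. along the cycle 0 → 0 with weight 2 and length 1. So λ(A) = 2/1 = 2.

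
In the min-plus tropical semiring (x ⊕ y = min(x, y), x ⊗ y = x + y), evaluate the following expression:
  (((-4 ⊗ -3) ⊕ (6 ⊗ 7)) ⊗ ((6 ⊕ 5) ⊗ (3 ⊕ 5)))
(((-4 ⊗ -3) ⊕ (6 ⊗ 7)) ⊗ ((6 ⊕ 5) ⊗ (3 ⊕ 5))) = 1

Expand innermost to outermost. Recall ⊕ takes the minimum of its arguments and ⊗ takes their sum. Working out the expression (((-4 ⊗ -3) ⊕ (6 ⊗ 7)) ⊗ ((6 ⊕ 5) ⊗ (3 ⊕ 5))) gives 1.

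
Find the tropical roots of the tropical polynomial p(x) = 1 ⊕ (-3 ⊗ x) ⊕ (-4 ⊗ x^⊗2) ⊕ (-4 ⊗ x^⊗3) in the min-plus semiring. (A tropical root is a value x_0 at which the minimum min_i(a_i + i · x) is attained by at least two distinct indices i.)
Roots: {0, 1, 4}

Each tropical root is a break point of the lower envelope of the lines y = a_i + i · x (there are 4 lines, with slopes 0, 1, ..., 3). Only the lines that attain the minimum somewhere contribute to roots; other lines are dominated. Here the surviving (envelope) indices are i = 3, i = 2, i = 1, i = 0.
Intersections between consecutive envelope lines give the roots: for adjacent envelope indices i < j the intersection is x = (a_i − a_j) / (j − i). Reading off the sorted break points: {0, 1, 4}.
Verification: at each break x_0, at least two indices attain the minimum of min_i(a_i + i · x_0).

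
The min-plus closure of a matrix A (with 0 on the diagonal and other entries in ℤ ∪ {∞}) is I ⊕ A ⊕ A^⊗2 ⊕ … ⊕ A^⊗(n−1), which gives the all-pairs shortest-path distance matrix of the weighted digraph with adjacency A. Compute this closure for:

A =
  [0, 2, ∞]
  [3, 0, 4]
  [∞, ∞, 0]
Closure =
  [0, 2, 6]
  [3, 0, 4]
  [∞, ∞, 0]

This is the Floyd-Warshall all-pairs shortest-path computation. For each intermediate vertex k = 0, 1, …, 2, update dist[i][j] ← min(dist[i][j], dist[i][k] + dist[k][j]). The final matrix gives, for each (i, j), the minimum total weight of any directed path from i to j (possibly empty when i = j).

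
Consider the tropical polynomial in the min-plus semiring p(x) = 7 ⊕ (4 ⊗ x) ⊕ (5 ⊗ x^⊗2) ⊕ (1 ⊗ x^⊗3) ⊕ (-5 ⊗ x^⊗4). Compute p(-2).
p(-2) = -13

A tropical monomial a ⊗ x^⊗i evaluates to a + i · x. Evaluating each term at x = -2:
  Term 0 contributes 7 + 0 · -2 = 7
  Term 1 contributes 4 + 1 · -2 = 2
  Term 2 contributes 5 + 2 · -2 = 1
  Term 3 contributes 1 + 3 · -2 = -5
  Term 4 contributes -5 + 4 · -2 = -13
p(-2) = ⊕ of these = min[7, 2, 1, -5, -13] = -13.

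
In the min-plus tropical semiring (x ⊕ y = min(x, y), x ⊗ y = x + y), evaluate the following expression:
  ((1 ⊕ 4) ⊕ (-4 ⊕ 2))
((1 ⊕ 4) ⊕ (-4 ⊕ 2)) = -4

Expand innermost to outermost. Recall ⊕ takes the minimum of its arguments and ⊗ takes their sum. Working out the expression ((1 ⊕ 4) ⊕ (-4 ⊕ 2)) gives -4.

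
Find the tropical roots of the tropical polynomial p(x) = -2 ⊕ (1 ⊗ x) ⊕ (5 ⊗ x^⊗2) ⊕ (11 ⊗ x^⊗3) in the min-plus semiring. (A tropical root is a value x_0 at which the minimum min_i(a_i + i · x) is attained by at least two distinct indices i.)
Roots: {-6, -4, -3}

Each tropical root is a break point of the lower envelope of the lines y = a_i + i · x (there are 4 lines, with slopes 0, 1, ..., 3). Only the lines that attain the minimum somewhere contribute to roots; other lines are dominated. Here the surviving (envelope) indices are i = 3, i = 2, i = 1, i = 0.
Intersections between consecutive envelope lines give the roots: for adjacent envelope indices i < j the intersection is x = (a_i − a_j) / (j − i). Reading off the sorted break points: {-6, -4, -3}.
Verification: at each break x_0, at least two indices attain the minimum of min_i(a_i + i · x_0).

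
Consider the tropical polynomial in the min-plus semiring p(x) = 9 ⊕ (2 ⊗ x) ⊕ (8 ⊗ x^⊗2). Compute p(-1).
p(-1) = 1

A tropical monomial a ⊗ x^⊗i evaluates to a + i · x. Evaluating each term at x = -1:
  Term 0 contributes 9 + 0 · -1 = 9
  Term 1 contributes 2 + 1 · -1 = 1
  Term 2 contributes 8 + 2 · -1 = 6
p(-1) = ⊕ of these = min[9, 1, 6] = 1.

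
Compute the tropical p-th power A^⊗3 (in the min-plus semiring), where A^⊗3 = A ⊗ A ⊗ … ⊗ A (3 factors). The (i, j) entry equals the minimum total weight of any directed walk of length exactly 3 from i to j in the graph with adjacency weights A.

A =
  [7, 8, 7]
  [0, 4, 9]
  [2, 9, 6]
A^⊗3 =
  [12, 16, 15]
  [8, 12, 11]
  [10, 14, 15]

Each entry (A^⊗3)_ij equals the minimum over all length-3 walks i = v_0 → v_1 → … → v_3 = j of Σ_t A[v_t][v_{t+1}]. For example, for (i, j) = (0, 2) we minimise over 9 possible intermediate vertex sequences; the minimum is 15, attained along the walk 0 → 1 → 0 → 2.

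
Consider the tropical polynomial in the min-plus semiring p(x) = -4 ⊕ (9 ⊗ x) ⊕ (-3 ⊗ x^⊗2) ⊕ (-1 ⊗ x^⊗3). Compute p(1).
p(1) = -4

A tropical monomial a ⊗ x^⊗i evaluates to a + i · x. Evaluating each term at x = 1:
  Term 0 contributes -4 + 0 · 1 = -4
  Term 1 contributes 9 + 1 · 1 = 10
  Term 2 contributes -3 + 2 · 1 = -1
  Term 3 contributes -1 + 3 · 1 = 2
p(1) = ⊕ of these = min[-4, 10, -1, 2] = -4.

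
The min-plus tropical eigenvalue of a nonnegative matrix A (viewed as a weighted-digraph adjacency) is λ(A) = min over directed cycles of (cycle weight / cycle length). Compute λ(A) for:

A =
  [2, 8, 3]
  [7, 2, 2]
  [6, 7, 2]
λ(A) = 2

Enumerate directed cycles and compute their means (weight / length). Sample:
  cycle 0 → 0: weight = 2, length = 1, mean = 2/1 ≈ 2.000
  cycle 1 → 1: weight = 2, length = 1, mean = 2/1 ≈ 2.000
  cycle 2 → 2: weight = 2, length = 1, mean = 2/1 ≈ 2.000
  cycle 0 → 1 → 0: weight = 15, length = 2, mean = 15/2 ≈ 7.500
  cycle 0 → 2 → 0: weight = 9, length = 2, mean = 9/2 ≈ 4.500
  cycle 1 → 0 → 1: weight = 15, length = 2, mean = 15/2 ≈ 7.500
Minimum mean = 2.000, attained e.g. along the cycle 0 → 0 with weight 2 and length 1. So λ(A) = 2/1 = 2.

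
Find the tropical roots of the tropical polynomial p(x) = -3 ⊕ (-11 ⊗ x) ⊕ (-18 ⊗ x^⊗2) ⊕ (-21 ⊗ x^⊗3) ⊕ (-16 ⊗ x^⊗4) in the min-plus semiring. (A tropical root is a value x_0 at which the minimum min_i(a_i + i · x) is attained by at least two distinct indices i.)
Roots: {-5, 3, 7, 8}

Each tropical root is a break point of the lower envelope of the lines y = a_i + i · x (there are 5 lines, with slopes 0, 1, ..., 4). Only the lines that attain the minimum somewhere contribute to roots; other lines are dominated. Here the surviving (envelope) indices are i = 4, i = 3, i = 2, i = 1, i = 0.
Intersections between consecutive envelope lines give the roots: for adjacent envelope indices i < j the intersection is x = (a_i − a_j) / (j − i). Reading off the sorted break points: {-5, 3, 7, 8}.
Verification: at each break x_0, at least two indices attain the minimum of min_i(a_i + i · x_0).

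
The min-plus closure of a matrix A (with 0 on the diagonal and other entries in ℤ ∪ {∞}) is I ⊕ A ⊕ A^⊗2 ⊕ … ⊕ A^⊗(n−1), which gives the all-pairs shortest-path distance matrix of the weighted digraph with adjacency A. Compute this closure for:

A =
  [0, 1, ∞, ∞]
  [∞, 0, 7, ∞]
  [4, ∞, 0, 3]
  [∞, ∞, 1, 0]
Closure =
  [0, 1, 8, 11]
  [11, 0, 7, 10]
  [4, 5, 0, 3]
  [5, 6, 1, 0]

This is the Floyd-Warshall all-pairs shortest-path computation. For each intermediate vertex k = 0, 1, …, 3, update dist[i][j] ← min(dist[i][j], dist[i][k] + dist[k][j]). The final matrix gives, for each (i, j), the minimum total weight of any directed path from i to j (possibly empty when i = j).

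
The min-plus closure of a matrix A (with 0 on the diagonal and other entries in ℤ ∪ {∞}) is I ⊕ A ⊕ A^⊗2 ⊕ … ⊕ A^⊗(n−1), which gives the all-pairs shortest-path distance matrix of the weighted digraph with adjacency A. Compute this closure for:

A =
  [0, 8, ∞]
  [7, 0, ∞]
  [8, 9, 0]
Closure =
  [0, 8, ∞]
  [7, 0, ∞]
  [8, 9, 0]

This is the Floyd-Warshall all-pairs shortest-path computation. For each intermediate vertex k = 0, 1, …, 2, update dist[i][j] ← min(dist[i][j], dist[i][k] + dist[k][j]). The final matrix gives, for each (i, j), the minimum total weight of any directed path from i to j (possibly empty when i = j).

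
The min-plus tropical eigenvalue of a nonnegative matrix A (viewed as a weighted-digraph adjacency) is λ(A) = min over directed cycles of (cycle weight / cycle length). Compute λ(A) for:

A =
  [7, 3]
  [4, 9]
λ(A) = 7/2

Enumerate directed cycles and compute their means (weight / length). Sample:
  cycle 0 → 0: weight = 7, length = 1, mean = 7/1 ≈ 7.000
  cycle 1 → 1: weight = 9, length = 1, mean = 9/1 ≈ 9.000
  cycle 0 → 1 → 0: weight = 7, length = 2, mean = 7/2 ≈ 3.500
  cycle 1 → 0 → 1: weight = 7, length = 2, mean = 7/2 ≈ 3.500
Minimum mean = 3.500, attained e.g. along the cycle 0 → 1 → 0 with weight 7 and length 2. So λ(A) = 7/2 = 7/2.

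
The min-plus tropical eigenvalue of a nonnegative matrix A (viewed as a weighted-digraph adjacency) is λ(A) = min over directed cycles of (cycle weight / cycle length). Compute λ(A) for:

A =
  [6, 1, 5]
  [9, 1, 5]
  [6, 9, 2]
λ(A) = 1

Enumerate directed cycles and compute their means (weight / length). Sample:
  cycle 0 → 0: weight = 6, length = 1, mean = 6/1 ≈ 6.000
  cycle 1 → 1: weight = 1, length = 1, mean = 1/1 ≈ 1.000
  cycle 2 → 2: weight = 2, length = 1, mean = 2/1 ≈ 2.000
  cycle 0 → 1 → 0: weight = 10, length = 2, mean = 10/2 ≈ 5.000
  cycle 0 → 2 → 0: weight = 11, length = 2, mean = 11/2 ≈ 5.500
  cycle 1 → 0 → 1: weight = 10, length = 2, mean = 10/2 ≈ 5.000
Minimum mean = 1.000, attained e.g. along the cycle 1 → 1 with weight 1 and length 1. So λ(A) = 1/1 = 1.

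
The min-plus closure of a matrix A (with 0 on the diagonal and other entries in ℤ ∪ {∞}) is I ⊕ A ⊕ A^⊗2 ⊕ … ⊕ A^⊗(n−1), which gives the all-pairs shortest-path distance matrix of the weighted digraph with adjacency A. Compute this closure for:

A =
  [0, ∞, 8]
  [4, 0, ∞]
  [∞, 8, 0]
Closure =
  [0, 16, 8]
  [4, 0, 12]
  [12, 8, 0]

This is the Floyd-Warshall all-pairs shortest-path computation. For each intermediate vertex k = 0, 1, …, 2, update dist[i][j] ← min(dist[i][j], dist[i][k] + dist[k][j]). The final matrix gives, for each (i, j), the minimum total weight of any directed path from i to j (possibly empty when i = j).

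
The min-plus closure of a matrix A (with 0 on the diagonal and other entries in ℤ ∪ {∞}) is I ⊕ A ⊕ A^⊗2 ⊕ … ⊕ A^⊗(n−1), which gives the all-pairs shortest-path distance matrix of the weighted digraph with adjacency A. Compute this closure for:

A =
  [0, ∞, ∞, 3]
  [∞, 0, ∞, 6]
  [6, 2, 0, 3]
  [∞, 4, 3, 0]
Closure =
  [0, 7, 6, 3]
  [15, 0, 9, 6]
  [6, 2, 0, 3]
  [9, 4, 3, 0]

This is the Floyd-Warshall all-pairs shortest-path computation. For each intermediate vertex k = 0, 1, …, 3, update dist[i][j] ← min(dist[i][j], dist[i][k] + dist[k][j]). The final matrix gives, for each (i, j), the minimum total weight of any directed path from i to j (possibly empty when i = j).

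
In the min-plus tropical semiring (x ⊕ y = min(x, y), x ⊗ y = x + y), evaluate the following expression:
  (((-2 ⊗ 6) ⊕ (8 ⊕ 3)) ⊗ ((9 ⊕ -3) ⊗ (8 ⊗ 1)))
(((-2 ⊗ 6) ⊕ (8 ⊕ 3)) ⊗ ((9 ⊕ -3) ⊗ (8 ⊗ 1))) = 9

Expand innermost to outermost. Recall ⊕ takes the minimum of its arguments and ⊗ takes their sum. Working out the expression (((-2 ⊗ 6) ⊕ (8 ⊕ 3)) ⊗ ((9 ⊕ -3) ⊗ (8 ⊗ 1))) gives 9.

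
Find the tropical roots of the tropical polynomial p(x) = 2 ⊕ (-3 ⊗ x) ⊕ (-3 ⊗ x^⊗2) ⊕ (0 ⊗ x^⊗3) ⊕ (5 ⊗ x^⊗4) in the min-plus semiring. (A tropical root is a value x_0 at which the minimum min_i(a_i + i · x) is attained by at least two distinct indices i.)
Roots: {-5, -3, 0, 5}

Each tropical root is a break point of the lower envelope of the lines y = a_i + i · x (there are 5 lines, with slopes 0, 1, ..., 4). Only the lines that attain the minimum somewhere contribute to roots; other lines are dominated. Here the surviving (envelope) indices are i = 4, i = 3, i = 2, i = 1, i = 0.
Intersections between consecutive envelope lines give the roots: for adjacent envelope indices i < j the intersection is x = (a_i − a_j) / (j − i). Reading off the sorted break points: {-5, -3, 0, 5}.
Verification: at each break x_0, at least two indices attain the minimum of min_i(a_i + i · x_0).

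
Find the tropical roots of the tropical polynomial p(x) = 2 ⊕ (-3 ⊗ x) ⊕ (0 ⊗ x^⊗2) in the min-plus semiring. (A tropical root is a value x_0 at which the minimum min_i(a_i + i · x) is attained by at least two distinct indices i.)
Roots: {-3, 5}

Each tropical root is a break point of the lower envelope of the lines y = a_i + i · x (there are 3 lines, with slopes 0, 1, ..., 2). Only the lines that attain the minimum somewhere contribute to roots; other lines are dominated. Here the surviving (envelope) indices are i = 2, i = 1, i = 0.
Intersections between consecutive envelope lines give the roots: for adjacent envelope indices i < j the intersection is x = (a_i − a_j) / (j − i). Reading off the sorted break points: {-3, 5}.
Verification: at each break x_0, at least two indices attain the minimum of min_i(a_i + i · x_0).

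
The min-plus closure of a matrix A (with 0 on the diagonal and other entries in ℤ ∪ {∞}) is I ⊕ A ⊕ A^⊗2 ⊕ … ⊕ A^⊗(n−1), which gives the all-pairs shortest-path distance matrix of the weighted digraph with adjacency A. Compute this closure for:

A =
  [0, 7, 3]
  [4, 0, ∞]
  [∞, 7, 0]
Closure =
  [0, 7, 3]
  [4, 0, 7]
  [11, 7, 0]

This is the Floyd-Warshall all-pairs shortest-path computation. For each intermediate vertex k = 0, 1, …, 2, update dist[i][j] ← min(dist[i][j], dist[i][k] + dist[k][j]). The final matrix gives, for each (i, j), the minimum total weight of any directed path from i to j (possibly empty when i = j).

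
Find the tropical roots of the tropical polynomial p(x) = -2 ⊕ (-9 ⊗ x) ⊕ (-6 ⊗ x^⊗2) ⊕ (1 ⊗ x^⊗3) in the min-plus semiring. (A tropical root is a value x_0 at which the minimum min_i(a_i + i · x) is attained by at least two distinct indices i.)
Roots: {-7, -3, 7}

Each tropical root is a break point of the lower envelope of the lines y = a_i + i · x (there are 4 lines, with slopes 0, 1, ..., 3). Only the lines that attain the minimum somewhere contribute to roots; other lines are dominated. Here the surviving (envelope) indices are i = 3, i = 2, i = 1, i = 0.
Intersections between consecutive envelope lines give the roots: for adjacent envelope indices i < j the intersection is x = (a_i − a_j) / (j − i). Reading off the sorted break points: {-7, -3, 7}.
Verification: at each break x_0, at least two indices attain the minimum of min_i(a_i + i · x_0).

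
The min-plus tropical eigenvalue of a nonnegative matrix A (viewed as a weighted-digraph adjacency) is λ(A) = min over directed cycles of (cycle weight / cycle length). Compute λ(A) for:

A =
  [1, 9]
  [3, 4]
λ(A) = 1

Enumerate directed cycles and compute their means (weight / length). Sample:
  cycle 0 → 0: weight = 1, length = 1, mean = 1/1 ≈ 1.000
  cycle 1 → 1: weight = 4, length = 1, mean = 4/1 ≈ 4.000
  cycle 0 → 1 → 0: weight = 12, length = 2, mean = 12/2 ≈ 6.000
  cycle 1 → 0 → 1: weight = 12, length = 2, mean = 12/2 ≈ 6.000
Minimum mean = 1.000, attained e.g. along the cycle 0 → 0 with weight 1 and length 1. So λ(A) = 1/1 = 1.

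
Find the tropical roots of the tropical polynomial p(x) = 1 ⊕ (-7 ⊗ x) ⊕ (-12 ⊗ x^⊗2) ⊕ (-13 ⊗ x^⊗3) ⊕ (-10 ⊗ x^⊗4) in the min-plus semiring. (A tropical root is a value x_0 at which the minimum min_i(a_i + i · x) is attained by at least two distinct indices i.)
Roots: {-3, 1, 5, 8}

Each tropical root is a break point of the lower envelope of the lines y = a_i + i · x (there are 5 lines, with slopes 0, 1, ..., 4). Only the lines that attain the minimum somewhere contribute to roots; other lines are dominated. Here the surviving (envelope) indices are i = 4, i = 3, i = 2, i = 1, i = 0.
Intersections between consecutive envelope lines give the roots: for adjacent envelope indices i < j the intersection is x = (a_i − a_j) / (j − i). Reading off the sorted break points: {-3, 1, 5, 8}.
Verification: at each break x_0, at least two indices attain the minimum of min_i(a_i + i · x_0).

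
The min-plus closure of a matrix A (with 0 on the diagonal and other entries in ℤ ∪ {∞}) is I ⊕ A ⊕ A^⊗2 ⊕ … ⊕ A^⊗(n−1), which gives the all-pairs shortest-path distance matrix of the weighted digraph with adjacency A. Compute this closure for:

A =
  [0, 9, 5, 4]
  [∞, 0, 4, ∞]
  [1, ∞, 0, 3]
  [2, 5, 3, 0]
Closure =
  [0, 9, 5, 4]
  [5, 0, 4, 7]
  [1, 8, 0, 3]
  [2, 5, 3, 0]

This is the Floyd-Warshall all-pairs shortest-path computation. For each intermediate vertex k = 0, 1, …, 3, update dist[i][j] ← min(dist[i][j], dist[i][k] + dist[k][j]). The final matrix gives, for each (i, j), the minimum total weight of any directed path from i to j (possibly empty when i = j).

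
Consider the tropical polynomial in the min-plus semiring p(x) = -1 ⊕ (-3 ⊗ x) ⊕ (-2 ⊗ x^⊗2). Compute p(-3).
p(-3) = -8

A tropical monomial a ⊗ x^⊗i evaluates to a + i · x. Evaluating each term at x = -3:
  Term 0 contributes -1 + 0 · -3 = -1
  Term 1 contributes -3 + 1 · -3 = -6
  Term 2 contributes -2 + 2 · -3 = -8
p(-3) = ⊕ of these = min[-1, -6, -8] = -8.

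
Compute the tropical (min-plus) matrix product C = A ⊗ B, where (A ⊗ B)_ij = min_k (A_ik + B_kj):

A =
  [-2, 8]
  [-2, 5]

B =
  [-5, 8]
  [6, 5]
A ⊗ B =
  [-7, 6]
  [-7, 6]

Apply the min-plus product entry-by-entry:
  C[0][0] = min over k of (A[0][0] + B[0][0] = -2 + -5 = -7, A[0][1] + B[1][0] = 8 + 6 = 14) = -7 (attained at k = 0)
  C[0][1] = min over k of (A[0][0] + B[0][1] = -2 + 8 = 6, A[0][1] + B[1][1] = 8 + 5 = 13) = 6 (attained at k = 0)
  C[1][0] = min over k of (A[1][0] + B[0][0] = -2 + -5 = -7, A[1][1] + B[1][0] = 5 + 6 = 11) = -7 (attained at k = 0)
  C[1][1] = min over k of (A[1][0] + B[0][1] = -2 + 8 = 6, A[1][1] + B[1][1] = 5 + 5 = 10) = 6 (attained at k = 0)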